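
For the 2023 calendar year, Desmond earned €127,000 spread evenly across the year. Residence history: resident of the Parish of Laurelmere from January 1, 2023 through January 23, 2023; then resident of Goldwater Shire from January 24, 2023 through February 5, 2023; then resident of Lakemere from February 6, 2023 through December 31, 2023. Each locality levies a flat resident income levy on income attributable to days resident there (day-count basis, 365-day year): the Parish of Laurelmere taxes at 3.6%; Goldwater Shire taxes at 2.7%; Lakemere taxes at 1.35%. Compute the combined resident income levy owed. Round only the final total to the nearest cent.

€1,955.63

The Parish of Laurelmere, January 1 – January 23, 2023: 23 days → €127,000 × 3.6% × 23/365 = €288.0986
Goldwater Shire, January 24 – February 5, 2023: 13 days → €127,000 × 2.7% × 13/365 = €122.1288
Lakemere, February 6 – December 31, 2023: 329 days → €127,000 × 1.35% × 329/365 = €1,545.3986
Total = €1,955.6260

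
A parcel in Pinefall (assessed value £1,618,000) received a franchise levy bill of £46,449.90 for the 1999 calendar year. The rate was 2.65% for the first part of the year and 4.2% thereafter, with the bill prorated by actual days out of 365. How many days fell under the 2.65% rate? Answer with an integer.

Let d = days at the first rate; then 365 − d days at the second rate.
£1,618,000 × [2.65%·d + 4.2%·(365−d)] / 365 = £46,449.90
Solving gives d = 313, so the new rate took effect on 10 Nov 1999.

313 days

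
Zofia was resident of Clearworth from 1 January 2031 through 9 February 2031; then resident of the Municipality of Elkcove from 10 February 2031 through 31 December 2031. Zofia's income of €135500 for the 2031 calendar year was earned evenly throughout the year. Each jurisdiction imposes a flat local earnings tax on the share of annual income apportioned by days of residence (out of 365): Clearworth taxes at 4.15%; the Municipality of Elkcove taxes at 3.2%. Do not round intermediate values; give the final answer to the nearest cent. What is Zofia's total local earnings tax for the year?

Clearworth, 1 January – 9 February 2031: 40 days → €135500 × 4.15% × 40/365 = €616.2466
The Municipality of Elkcove, 10 February – 31 December 2031: 325 days → €135500 × 3.2% × 325/365 = €3860.8219
Total = €4477.0685

€4477.07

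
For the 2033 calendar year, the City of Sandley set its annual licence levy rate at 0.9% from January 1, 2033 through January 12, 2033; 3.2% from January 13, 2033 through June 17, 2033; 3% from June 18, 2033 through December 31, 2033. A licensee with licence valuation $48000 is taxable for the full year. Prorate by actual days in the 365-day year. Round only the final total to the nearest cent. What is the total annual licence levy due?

$1447.89

January 1 – January 12, 2033: 12 days at 0.9% → $48000 × 0.9% × 12/365 = $14.2027
January 13 – June 17, 2033: 156 days at 3.2% → $48000 × 3.2% × 156/365 = $656.4822
June 18 – December 31, 2033: 197 days at 3% → $48000 × 3% × 197/365 = $777.2055
Total = $1447.8904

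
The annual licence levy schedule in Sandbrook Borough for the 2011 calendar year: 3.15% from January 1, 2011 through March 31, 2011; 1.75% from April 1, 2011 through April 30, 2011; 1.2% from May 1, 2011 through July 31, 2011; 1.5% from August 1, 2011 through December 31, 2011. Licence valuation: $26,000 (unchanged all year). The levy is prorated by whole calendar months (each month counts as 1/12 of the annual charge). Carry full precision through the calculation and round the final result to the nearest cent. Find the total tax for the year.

January 1 – March 31, 2011: 3 months at 3.15% → $26,000 × 3.15% × 3/12 = $204.7500
April 1 – April 30, 2011: 1 month at 1.75% → $26,000 × 1.75% × 1/12 = $37.9167
May 1 – July 31, 2011: 3 months at 1.2% → $26,000 × 1.2% × 3/12 = $78.0000
August 1 – December 31, 2011: 5 months at 1.5% → $26,000 × 1.5% × 5/12 = $162.5000
Total = $483.1667

$483.17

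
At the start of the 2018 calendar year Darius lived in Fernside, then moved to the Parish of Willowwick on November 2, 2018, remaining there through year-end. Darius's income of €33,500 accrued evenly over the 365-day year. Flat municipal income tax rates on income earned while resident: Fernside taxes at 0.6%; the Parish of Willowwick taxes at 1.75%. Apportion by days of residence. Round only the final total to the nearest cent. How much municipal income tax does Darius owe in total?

€264.33

Fernside, January 1 – November 1, 2018: 305 days → €33,500 × 0.6% × 305/365 = €167.9589
The Parish of Willowwick, November 2 – December 31, 2018: 60 days → €33,500 × 1.75% × 60/365 = €96.3699
Total = €264.3288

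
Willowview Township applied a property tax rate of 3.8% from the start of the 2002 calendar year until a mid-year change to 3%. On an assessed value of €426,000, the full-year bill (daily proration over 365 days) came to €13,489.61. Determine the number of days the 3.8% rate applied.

76 days

Let d = days at the first rate; then 365 − d days at the second rate.
€426,000 × [3.8%·d + 3%·(365−d)] / 365 = €13,489.61
Solving gives d = 76, so the new rate took effect on March 18, 2002.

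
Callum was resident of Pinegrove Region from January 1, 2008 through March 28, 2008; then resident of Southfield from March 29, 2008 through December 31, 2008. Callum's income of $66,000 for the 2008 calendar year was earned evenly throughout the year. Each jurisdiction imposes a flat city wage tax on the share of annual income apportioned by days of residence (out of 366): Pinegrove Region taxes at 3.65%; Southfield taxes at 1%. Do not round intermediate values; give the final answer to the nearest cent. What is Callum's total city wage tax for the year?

$1,080.52

Pinegrove Region, January 1 – March 28, 2008: 88 days → $66,000 × 3.65% × 88/366 = $579.2131
Southfield, March 29 – December 31, 2008: 278 days → $66,000 × 1% × 278/366 = $501.3115
Total = $1,080.5246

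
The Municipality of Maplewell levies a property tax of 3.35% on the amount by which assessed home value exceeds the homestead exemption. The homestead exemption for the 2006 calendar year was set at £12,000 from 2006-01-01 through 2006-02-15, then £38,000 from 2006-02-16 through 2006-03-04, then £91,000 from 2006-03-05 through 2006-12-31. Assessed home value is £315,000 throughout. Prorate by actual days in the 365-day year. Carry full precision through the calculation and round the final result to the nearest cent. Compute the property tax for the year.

2006-01-01 to 2006-02-15: 46 days, exemption £12,000 → (£315,000 − £12,000) × 3.35% × 46/365 = £1,279.2411
2006-02-16 to 2006-03-04: 17 days, exemption £38,000 → (£315,000 − £38,000) × 3.35% × 17/365 = £432.1959
2006-03-05 to 2006-12-31: 302 days, exemption £91,000 → (£315,000 − £91,000) × 3.35% × 302/365 = £6,208.7890
Total = £7,920.2260

£7,920.23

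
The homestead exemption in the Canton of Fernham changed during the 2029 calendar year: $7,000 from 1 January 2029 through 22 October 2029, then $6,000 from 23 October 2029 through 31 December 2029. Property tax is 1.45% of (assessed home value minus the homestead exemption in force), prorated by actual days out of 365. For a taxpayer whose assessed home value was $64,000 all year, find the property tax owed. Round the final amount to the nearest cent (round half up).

$829.28

1 January – 22 October 2029: 295 days, exemption $7,000 → ($64,000 − $7,000) × 1.45% × 295/365 = $667.9932
23 October – 31 December 2029: 70 days, exemption $6,000 → ($64,000 − $6,000) × 1.45% × 70/365 = $161.2877
Total = $829.2808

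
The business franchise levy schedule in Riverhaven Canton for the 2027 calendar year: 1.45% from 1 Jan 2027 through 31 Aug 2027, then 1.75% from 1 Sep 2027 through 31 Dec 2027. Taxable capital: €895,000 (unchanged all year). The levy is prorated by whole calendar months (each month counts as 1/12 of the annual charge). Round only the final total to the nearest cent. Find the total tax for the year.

€13,872.50

1 Jan – 31 Aug 2027: 8 months at 1.45% → €895,000 × 1.45% × 8/12 = €8,651.6667
1 Sep – 31 Dec 2027: 4 months at 1.75% → €895,000 × 1.75% × 4/12 = €5,220.8333
Total = €13,872.5000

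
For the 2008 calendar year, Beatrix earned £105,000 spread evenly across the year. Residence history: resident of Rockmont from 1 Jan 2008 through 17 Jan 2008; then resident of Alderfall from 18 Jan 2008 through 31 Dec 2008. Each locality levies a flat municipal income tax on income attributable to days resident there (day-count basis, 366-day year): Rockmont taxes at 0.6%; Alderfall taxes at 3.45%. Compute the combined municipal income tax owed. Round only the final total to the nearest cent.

Rockmont, 1 Jan – 17 Jan 2008: 17 days → £105,000 × 0.6% × 17/366 = £29.2623
Alderfall, 18 Jan – 31 Dec 2008: 349 days → £105,000 × 3.45% × 349/366 = £3,454.2418
Total = £3,483.5041

£3,483.50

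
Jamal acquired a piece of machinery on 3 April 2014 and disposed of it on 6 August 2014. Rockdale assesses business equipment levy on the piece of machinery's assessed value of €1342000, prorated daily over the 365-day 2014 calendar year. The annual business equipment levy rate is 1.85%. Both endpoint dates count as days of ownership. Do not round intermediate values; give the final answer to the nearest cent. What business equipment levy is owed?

€8570.42

Days held (3 April – 6 August 2014): 126 out of 365
Tax = €1342000 × 1.85% × 126/365 = €8570.4164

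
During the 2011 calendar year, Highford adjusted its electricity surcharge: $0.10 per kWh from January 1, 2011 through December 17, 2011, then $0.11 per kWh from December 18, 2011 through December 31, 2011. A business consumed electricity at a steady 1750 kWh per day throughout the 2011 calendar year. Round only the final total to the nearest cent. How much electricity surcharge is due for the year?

$64,120.00

January 1 – December 17, 2011: 351 days × 1750 kWh/day = 614,250 kWh at $0.10/kWh → $61,425.00
December 18 – December 31, 2011: 14 days × 1750 kWh/day = 24,500 kWh at $0.11/kWh → $2,695.00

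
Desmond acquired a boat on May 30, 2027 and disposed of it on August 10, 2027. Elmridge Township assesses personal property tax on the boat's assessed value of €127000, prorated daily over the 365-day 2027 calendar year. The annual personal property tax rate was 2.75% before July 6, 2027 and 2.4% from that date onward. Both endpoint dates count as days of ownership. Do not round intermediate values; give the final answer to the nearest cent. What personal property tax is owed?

€654.66

May 30 – July 5, 2027: 37 days at 2.75% → €127000 × 2.75% × 37/365 = €354.0342
July 6 – August 10, 2027: 36 days at 2.4% → €127000 × 2.4% × 36/365 = €300.6247
Total = €654.6589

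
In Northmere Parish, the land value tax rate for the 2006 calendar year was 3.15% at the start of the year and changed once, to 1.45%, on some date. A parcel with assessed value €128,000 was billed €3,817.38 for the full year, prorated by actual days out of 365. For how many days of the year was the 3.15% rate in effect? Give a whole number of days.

Let d = days at the first rate; then 365 − d days at the second rate.
€128,000 × [3.15%·d + 1.45%·(365−d)] / 365 = €3,817.38
Solving gives d = 329, so the new rate took effect on 26 Nov 2006.

329 days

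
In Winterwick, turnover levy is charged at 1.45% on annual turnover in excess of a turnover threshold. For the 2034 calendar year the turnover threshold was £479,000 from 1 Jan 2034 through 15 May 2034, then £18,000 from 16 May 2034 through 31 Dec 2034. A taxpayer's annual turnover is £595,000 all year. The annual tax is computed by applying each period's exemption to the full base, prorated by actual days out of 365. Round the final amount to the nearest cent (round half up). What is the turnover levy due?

1 Jan – 15 May 2034: 135 days, exemption £479,000 → (£595,000 − £479,000) × 1.45% × 135/365 = £622.1096
16 May – 31 Dec 2034: 230 days, exemption £18,000 → (£595,000 − £18,000) × 1.45% × 230/365 = £5,272.0411
Total = £5,894.1507

£5,894.15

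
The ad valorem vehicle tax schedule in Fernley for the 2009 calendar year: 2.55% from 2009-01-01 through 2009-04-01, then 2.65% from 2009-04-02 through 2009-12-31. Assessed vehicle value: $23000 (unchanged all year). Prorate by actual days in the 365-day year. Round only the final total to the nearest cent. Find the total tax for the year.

$603.77

2009-01-01 to 2009-04-01: 91 days at 2.55% → $23000 × 2.55% × 91/365 = $146.2233
2009-04-02 to 2009-12-31: 274 days at 2.65% → $23000 × 2.65% × 274/365 = $457.5425
Total = $603.7658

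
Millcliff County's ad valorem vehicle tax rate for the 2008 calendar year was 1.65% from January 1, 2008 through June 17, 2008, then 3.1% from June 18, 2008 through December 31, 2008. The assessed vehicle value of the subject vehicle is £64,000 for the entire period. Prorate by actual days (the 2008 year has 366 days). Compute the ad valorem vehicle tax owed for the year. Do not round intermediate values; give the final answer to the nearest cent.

January 1 – June 17, 2008: 169 days at 1.65% → £64,000 × 1.65% × 169/366 = £487.6066
June 18 – December 31, 2008: 197 days at 3.1% → £64,000 × 3.1% × 197/366 = £1,067.8907
Total = £1,555.4973

£1,555.50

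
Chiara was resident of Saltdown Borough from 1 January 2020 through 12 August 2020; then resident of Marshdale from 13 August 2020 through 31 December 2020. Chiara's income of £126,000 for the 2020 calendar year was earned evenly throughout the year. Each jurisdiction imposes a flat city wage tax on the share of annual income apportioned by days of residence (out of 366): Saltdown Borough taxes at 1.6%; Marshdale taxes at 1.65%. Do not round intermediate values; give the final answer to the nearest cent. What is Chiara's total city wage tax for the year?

Saltdown Borough, 1 January – 12 August 2020: 225 days → £126,000 × 1.6% × 225/366 = £1,239.3443
Marshdale, 13 August – 31 December 2020: 141 days → £126,000 × 1.65% × 141/366 = £800.9262
Total = £2,040.2705

£2,040.27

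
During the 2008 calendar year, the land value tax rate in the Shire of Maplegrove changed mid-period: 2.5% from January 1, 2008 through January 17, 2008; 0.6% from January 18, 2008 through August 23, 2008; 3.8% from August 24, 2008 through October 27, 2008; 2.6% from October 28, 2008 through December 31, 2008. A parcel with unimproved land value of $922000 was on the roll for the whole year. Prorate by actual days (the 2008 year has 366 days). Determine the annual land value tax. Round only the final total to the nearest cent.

January 1 – January 17, 2008: 17 days at 2.5% → $922000 × 2.5% × 17/366 = $1070.6284
January 18 – August 23, 2008: 219 days at 0.6% → $922000 × 0.6% × 219/366 = $3310.1311
August 24 – October 27, 2008: 65 days at 3.8% → $922000 × 3.8% × 65/366 = $6222.2404
October 28 – December 31, 2008: 65 days at 2.6% → $922000 × 2.6% × 65/366 = $4257.3224
Total = $14860.3224

$14860.32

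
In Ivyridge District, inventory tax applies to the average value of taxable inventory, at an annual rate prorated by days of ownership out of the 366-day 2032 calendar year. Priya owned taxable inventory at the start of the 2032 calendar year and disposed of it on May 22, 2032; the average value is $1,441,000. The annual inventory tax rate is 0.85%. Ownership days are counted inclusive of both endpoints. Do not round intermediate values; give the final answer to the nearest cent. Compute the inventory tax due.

Days held (January 1 – May 22, 2032): 143 out of 366
Tax = $1,441,000 × 0.85% × 143/366 = $4,785.6161

$4,785.62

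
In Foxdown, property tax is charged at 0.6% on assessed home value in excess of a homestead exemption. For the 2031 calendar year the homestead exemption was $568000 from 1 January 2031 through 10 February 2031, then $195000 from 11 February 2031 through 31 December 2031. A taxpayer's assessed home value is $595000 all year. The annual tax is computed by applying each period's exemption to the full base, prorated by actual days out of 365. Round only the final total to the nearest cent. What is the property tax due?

$2148.61

1 January – 10 February 2031: 41 days, exemption $568000 → ($595000 − $568000) × 0.6% × 41/365 = $18.1973
11 February – 31 December 2031: 324 days, exemption $195000 → ($595000 − $195000) × 0.6% × 324/365 = $2130.4110
Total = $2148.6082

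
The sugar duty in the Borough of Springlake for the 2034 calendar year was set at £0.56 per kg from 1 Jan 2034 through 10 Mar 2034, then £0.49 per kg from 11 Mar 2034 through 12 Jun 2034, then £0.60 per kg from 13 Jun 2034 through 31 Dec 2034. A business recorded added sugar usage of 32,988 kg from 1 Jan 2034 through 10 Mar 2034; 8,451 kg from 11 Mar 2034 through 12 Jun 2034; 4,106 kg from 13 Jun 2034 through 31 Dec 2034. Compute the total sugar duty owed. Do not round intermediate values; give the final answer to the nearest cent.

1 Jan – 10 Mar 2034: 32,988 kg at £0.56/kg → £18,473.28
11 Mar – 12 Jun 2034: 8,451 kg at £0.49/kg → £4,140.99
13 Jun – 31 Dec 2034: 4,106 kg at £0.60/kg → £2,463.60

£25,077.87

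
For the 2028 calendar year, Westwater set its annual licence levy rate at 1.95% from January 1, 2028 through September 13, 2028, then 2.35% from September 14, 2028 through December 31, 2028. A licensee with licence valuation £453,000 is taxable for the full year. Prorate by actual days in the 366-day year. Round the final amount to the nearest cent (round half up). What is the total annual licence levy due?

January 1 – September 13, 2028: 257 days at 1.95% → £453,000 × 1.95% × 257/366 = £6,202.7582
September 14 – December 31, 2028: 109 days at 2.35% → £453,000 × 2.35% × 109/366 = £3,170.3811
Total = £9,373.1393

£9,373.14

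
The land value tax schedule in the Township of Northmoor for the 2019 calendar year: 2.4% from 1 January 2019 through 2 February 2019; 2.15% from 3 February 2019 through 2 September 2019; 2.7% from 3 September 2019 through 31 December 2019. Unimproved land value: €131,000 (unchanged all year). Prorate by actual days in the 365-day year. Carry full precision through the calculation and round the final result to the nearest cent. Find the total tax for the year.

€3,082.99

1 January – 2 February 2019: 33 days at 2.4% → €131,000 × 2.4% × 33/365 = €284.2521
3 February – 2 September 2019: 212 days at 2.15% → €131,000 × 2.15% × 212/365 = €1,635.8849
3 September – 31 December 2019: 120 days at 2.7% → €131,000 × 2.7% × 120/365 = €1,162.8493
Total = €3,082.9863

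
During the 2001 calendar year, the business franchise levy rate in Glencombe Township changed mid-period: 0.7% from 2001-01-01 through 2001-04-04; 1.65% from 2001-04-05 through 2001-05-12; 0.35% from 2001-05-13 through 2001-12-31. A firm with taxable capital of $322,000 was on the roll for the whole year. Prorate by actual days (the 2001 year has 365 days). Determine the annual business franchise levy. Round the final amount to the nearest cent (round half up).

2001-01-01 to 2001-04-04: 94 days at 0.7% → $322,000 × 0.7% × 94/365 = $580.4822
2001-04-05 to 2001-05-12: 38 days at 1.65% → $322,000 × 1.65% × 38/365 = $553.1342
2001-05-13 to 2001-12-31: 233 days at 0.35% → $322,000 × 0.35% × 233/365 = $719.4274
Total = $1,853.0438

$1,853.04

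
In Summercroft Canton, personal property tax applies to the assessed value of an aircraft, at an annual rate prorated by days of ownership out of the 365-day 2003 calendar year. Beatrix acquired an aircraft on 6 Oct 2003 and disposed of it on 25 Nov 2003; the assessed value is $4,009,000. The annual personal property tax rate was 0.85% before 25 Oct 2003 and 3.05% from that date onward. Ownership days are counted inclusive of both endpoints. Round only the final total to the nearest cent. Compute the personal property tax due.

6 Oct – 24 Oct 2003: 19 days at 0.85% → $4,009,000 × 0.85% × 19/365 = $1,773.8452
25 Oct – 25 Nov 2003: 32 days at 3.05% → $4,009,000 × 3.05% × 32/365 = $10,719.9562
Total = $12,493.8014

$12,493.80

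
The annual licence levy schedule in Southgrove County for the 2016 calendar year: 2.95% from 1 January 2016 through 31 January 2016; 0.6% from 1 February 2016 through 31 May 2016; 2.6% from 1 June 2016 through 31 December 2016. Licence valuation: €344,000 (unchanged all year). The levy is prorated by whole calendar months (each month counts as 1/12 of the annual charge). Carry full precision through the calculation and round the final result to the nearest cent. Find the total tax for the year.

1 January – 31 January 2016: 1 month at 2.95% → €344,000 × 2.95% × 1/12 = €845.6667
1 February – 31 May 2016: 4 months at 0.6% → €344,000 × 0.6% × 4/12 = €688.0000
1 June – 31 December 2016: 7 months at 2.6% → €344,000 × 2.6% × 7/12 = €5,217.3333
Total = €6,751.0000

€6,751.00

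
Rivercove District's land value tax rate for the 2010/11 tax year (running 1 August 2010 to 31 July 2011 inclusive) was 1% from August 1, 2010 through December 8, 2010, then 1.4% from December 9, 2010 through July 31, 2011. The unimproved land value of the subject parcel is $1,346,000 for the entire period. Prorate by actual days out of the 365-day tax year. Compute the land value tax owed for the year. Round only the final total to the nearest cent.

$16,926.41

August 1 – December 8, 2010: 130 days at 1% → $1,346,000 × 1% × 130/365 = $4,793.9726
December 9, 2010 – July 31, 2011: 235 days at 1.4% → $1,346,000 × 1.4% × 235/365 = $12,132.4384
Total = $16,926.4110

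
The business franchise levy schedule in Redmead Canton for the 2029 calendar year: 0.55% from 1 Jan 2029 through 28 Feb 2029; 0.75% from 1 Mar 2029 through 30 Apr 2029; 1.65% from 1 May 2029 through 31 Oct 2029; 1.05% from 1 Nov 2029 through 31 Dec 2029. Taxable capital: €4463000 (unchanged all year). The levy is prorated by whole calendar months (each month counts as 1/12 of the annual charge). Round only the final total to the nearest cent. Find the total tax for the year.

€54299.83

1 Jan – 28 Feb 2029: 2 months at 0.55% → €4463000 × 0.55% × 2/12 = €4091.0833
1 Mar – 30 Apr 2029: 2 months at 0.75% → €4463000 × 0.75% × 2/12 = €5578.7500
1 May – 31 Oct 2029: 6 months at 1.65% → €4463000 × 1.65% × 6/12 = €36819.7500
1 Nov – 31 Dec 2029: 2 months at 1.05% → €4463000 × 1.05% × 2/12 = €7810.2500
Total = €54299.8333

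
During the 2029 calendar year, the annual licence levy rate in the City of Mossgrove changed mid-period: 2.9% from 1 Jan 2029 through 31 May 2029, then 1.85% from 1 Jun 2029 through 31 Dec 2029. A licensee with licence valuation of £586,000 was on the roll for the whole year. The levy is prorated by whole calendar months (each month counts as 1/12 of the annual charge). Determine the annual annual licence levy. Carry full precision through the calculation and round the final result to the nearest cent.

£13,404.75

1 Jan – 31 May 2029: 5 months at 2.9% → £586,000 × 2.9% × 5/12 = £7,080.8333
1 Jun – 31 Dec 2029: 7 months at 1.85% → £586,000 × 1.85% × 7/12 = £6,323.9167
Total = £13,404.7500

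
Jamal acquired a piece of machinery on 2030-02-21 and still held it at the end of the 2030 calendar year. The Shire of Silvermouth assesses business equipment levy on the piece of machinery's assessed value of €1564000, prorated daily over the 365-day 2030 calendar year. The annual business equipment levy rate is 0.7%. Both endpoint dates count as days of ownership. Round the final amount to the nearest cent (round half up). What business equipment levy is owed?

Days held (2030-02-21 to 2030-12-31): 314 out of 365
Tax = €1564000 × 0.7% × 314/365 = €9418.2795

€9418.28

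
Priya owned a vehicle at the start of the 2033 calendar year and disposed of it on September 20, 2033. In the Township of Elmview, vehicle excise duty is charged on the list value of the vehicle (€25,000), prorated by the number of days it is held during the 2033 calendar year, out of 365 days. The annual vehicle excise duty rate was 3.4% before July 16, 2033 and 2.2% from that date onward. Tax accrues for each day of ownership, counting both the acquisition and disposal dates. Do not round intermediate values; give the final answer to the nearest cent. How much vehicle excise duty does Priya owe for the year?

January 1 – July 15, 2033: 196 days at 3.4% → €25,000 × 3.4% × 196/365 = €456.4384
July 16 – September 20, 2033: 67 days at 2.2% → €25,000 × 2.2% × 67/365 = €100.9589
Total = €557.3973

€557.40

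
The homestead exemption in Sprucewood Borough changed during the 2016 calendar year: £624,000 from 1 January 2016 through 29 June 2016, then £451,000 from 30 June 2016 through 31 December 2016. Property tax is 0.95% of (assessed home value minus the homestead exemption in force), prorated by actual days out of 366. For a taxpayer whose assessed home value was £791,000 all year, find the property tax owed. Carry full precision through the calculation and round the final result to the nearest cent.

£2,417.23

1 January – 29 June 2016: 181 days, exemption £624,000 → (£791,000 − £624,000) × 0.95% × 181/366 = £784.5806
30 June – 31 December 2016: 185 days, exemption £451,000 → (£791,000 − £451,000) × 0.95% × 185/366 = £1,632.6503
Total = £2,417.2309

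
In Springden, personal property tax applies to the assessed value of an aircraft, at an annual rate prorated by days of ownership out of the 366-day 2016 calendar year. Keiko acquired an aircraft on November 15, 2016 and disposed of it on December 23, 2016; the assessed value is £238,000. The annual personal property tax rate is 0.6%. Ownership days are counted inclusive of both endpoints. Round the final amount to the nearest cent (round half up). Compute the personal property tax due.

£152.16

Days held (November 15 – December 23, 2016): 39 out of 366
Tax = £238,000 × 0.6% × 39/366 = £152.1639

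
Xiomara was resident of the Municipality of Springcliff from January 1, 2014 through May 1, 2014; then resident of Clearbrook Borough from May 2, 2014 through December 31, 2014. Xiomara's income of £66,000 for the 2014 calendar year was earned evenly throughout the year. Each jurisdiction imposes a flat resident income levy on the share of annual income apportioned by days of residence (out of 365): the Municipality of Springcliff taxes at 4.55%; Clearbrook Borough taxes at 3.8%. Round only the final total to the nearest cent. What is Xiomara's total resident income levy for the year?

£2,672.10

The Municipality of Springcliff, January 1 – May 1, 2014: 121 days → £66,000 × 4.55% × 121/365 = £995.5151
Clearbrook Borough, May 2 – December 31, 2014: 244 days → £66,000 × 3.8% × 244/365 = £1,676.5808
Total = £2,672.0959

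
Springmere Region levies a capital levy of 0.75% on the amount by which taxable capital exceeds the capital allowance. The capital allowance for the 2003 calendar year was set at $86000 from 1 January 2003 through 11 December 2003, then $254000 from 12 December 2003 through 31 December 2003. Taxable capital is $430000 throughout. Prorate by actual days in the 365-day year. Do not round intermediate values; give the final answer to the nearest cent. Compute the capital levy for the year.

1 January – 11 December 2003: 345 days, exemption $86000 → ($430000 − $86000) × 0.75% × 345/365 = $2438.6301
12 December – 31 December 2003: 20 days, exemption $254000 → ($430000 − $254000) × 0.75% × 20/365 = $72.3288
Total = $2510.9589

$2510.96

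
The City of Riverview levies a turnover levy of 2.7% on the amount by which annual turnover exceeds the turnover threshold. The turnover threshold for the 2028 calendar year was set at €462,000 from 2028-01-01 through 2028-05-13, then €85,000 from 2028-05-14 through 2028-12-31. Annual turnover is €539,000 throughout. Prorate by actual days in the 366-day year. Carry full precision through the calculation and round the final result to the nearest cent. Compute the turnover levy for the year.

2028-01-01 to 2028-05-13: 134 days, exemption €462,000 → (€539,000 − €462,000) × 2.7% × 134/366 = €761.1639
2028-05-14 to 2028-12-31: 232 days, exemption €85,000 → (€539,000 − €85,000) × 2.7% × 232/366 = €7,770.0984
Total = €8,531.2623

€8,531.26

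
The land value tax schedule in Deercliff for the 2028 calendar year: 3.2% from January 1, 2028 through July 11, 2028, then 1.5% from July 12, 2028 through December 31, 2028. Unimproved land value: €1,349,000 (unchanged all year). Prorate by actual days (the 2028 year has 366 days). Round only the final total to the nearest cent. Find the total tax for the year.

January 1 – July 11, 2028: 193 days at 3.2% → €1,349,000 × 3.2% × 193/366 = €22,763.4536
July 12 – December 31, 2028: 173 days at 1.5% → €1,349,000 × 1.5% × 173/366 = €9,564.6311
Total = €32,328.0847

€32,328.08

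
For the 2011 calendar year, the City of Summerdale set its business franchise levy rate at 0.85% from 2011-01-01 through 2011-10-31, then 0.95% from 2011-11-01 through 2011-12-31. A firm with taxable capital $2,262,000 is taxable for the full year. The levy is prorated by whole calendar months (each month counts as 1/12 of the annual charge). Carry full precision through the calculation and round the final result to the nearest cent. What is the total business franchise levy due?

$19,604.00

2011-01-01 to 2011-10-31: 10 months at 0.85% → $2,262,000 × 0.85% × 10/12 = $16,022.5000
2011-11-01 to 2011-12-31: 2 months at 0.95% → $2,262,000 × 0.95% × 2/12 = $3,581.5000
Total = $19,604.0000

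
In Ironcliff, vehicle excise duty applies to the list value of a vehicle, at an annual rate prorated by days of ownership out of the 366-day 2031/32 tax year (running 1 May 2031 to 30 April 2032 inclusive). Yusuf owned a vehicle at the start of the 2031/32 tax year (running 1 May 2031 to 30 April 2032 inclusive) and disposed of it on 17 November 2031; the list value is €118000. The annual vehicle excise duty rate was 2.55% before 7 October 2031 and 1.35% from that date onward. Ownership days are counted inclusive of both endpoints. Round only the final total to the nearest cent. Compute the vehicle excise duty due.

1 May – 6 October 2031: 159 days at 2.55% → €118000 × 2.55% × 159/366 = €1307.1885
7 October – 17 November 2031: 42 days at 1.35% → €118000 × 1.35% × 42/366 = €182.8033
Total = €1489.9918

€1489.99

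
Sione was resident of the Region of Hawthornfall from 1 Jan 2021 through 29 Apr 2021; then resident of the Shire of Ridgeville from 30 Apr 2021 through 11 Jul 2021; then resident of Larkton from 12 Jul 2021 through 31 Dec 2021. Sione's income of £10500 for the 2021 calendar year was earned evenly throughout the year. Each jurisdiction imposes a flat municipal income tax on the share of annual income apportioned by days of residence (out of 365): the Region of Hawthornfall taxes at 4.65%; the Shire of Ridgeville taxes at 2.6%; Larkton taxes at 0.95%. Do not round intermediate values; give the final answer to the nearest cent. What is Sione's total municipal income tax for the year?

The Region of Hawthornfall, 1 Jan – 29 Apr 2021: 119 days → £10500 × 4.65% × 119/365 = £159.1829
The Shire of Ridgeville, 30 Apr – 11 Jul 2021: 73 days → £10500 × 2.6% × 73/365 = £54.6000
Larkton, 12 Jul – 31 Dec 2021: 173 days → £10500 × 0.95% × 173/365 = £47.2788
Total = £261.0616

£261.06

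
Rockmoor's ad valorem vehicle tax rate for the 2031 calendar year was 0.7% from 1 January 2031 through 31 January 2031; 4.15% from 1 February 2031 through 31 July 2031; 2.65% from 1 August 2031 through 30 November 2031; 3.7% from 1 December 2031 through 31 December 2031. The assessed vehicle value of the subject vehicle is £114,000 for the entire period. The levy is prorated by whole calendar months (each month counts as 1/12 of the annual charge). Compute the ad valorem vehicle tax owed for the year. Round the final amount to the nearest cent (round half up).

1 January – 31 January 2031: 1 month at 0.7% → £114,000 × 0.7% × 1/12 = £66.5000
1 February – 31 July 2031: 6 months at 4.15% → £114,000 × 4.15% × 6/12 = £2,365.5000
1 August – 30 November 2031: 4 months at 2.65% → £114,000 × 2.65% × 4/12 = £1,007.0000
1 December – 31 December 2031: 1 month at 3.7% → £114,000 × 3.7% × 1/12 = £351.5000
Total = £3,790.5000

£3,790.50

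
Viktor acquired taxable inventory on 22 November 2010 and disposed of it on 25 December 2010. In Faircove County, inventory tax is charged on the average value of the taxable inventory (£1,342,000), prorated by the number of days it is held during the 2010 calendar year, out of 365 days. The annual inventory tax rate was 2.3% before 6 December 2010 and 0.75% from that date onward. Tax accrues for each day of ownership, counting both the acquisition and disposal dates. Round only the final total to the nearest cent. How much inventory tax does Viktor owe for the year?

22 November – 5 December 2010: 14 days at 2.3% → £1,342,000 × 2.3% × 14/365 = £1,183.9014
6 December – 25 December 2010: 20 days at 0.75% → £1,342,000 × 0.75% × 20/365 = £551.5068
Total = £1,735.4082

£1,735.41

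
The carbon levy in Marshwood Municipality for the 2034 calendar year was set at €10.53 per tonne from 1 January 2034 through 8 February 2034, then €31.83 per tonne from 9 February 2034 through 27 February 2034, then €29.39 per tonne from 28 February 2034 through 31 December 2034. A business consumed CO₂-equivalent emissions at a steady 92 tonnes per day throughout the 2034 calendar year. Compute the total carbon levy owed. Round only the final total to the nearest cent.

1 January – 8 February 2034: 39 days × 92 tonnes/day = 3,588 tonnes at €10.53/tonne → €37,781.64
9 February – 27 February 2034: 19 days × 92 tonnes/day = 1,748 tonnes at €31.83/tonne → €55,638.84
28 February – 31 December 2034: 307 days × 92 tonnes/day = 28,244 tonnes at €29.39/tonne → €830,091.16

€923,511.64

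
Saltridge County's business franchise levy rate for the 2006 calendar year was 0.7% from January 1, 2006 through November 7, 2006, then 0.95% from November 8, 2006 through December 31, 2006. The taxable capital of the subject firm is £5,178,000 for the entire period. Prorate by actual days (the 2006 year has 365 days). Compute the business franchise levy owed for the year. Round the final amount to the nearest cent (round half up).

January 1 – November 7, 2006: 311 days at 0.7% → £5,178,000 × 0.7% × 311/365 = £30,883.5781
November 8 – December 31, 2006: 54 days at 0.95% → £5,178,000 × 0.95% × 54/365 = £7,277.5726
Total = £38,161.1507

£38,161.15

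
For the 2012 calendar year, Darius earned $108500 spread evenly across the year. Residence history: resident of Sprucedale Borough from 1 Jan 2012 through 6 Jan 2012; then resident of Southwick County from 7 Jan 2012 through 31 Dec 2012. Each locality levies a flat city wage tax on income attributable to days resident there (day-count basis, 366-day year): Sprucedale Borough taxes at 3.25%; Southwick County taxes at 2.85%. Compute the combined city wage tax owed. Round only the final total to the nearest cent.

$3099.36

Sprucedale Borough, 1 Jan – 6 Jan 2012: 6 days → $108500 × 3.25% × 6/366 = $57.8074
Southwick County, 7 Jan – 31 Dec 2012: 360 days → $108500 × 2.85% × 360/366 = $3041.5574
Total = $3099.3648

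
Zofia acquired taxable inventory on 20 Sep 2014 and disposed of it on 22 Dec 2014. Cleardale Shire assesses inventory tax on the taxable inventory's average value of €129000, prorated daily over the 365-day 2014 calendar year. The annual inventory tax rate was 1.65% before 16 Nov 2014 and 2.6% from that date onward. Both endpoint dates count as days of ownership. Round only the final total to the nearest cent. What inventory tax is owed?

€672.39

20 Sep – 15 Nov 2014: 57 days at 1.65% → €129000 × 1.65% × 57/365 = €332.3959
16 Nov – 22 Dec 2014: 37 days at 2.6% → €129000 × 2.6% × 37/365 = €339.9945
Total = €672.3904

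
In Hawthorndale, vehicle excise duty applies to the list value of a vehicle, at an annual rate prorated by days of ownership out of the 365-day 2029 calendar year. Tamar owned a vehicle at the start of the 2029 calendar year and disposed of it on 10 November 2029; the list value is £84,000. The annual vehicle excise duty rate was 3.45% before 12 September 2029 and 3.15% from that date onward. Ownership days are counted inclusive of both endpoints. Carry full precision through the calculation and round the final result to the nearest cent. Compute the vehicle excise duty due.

£2,451.65

1 January – 11 September 2029: 254 days at 3.45% → £84,000 × 3.45% × 254/365 = £2,016.6904
12 September – 10 November 2029: 60 days at 3.15% → £84,000 × 3.15% × 60/365 = £434.9589
Total = £2,451.6493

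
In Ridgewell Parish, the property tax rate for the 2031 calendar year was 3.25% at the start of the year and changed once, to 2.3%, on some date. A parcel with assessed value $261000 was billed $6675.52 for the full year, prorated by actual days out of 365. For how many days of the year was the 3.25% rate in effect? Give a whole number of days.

Let d = days at the first rate; then 365 − d days at the second rate.
$261000 × [3.25%·d + 2.3%·(365−d)] / 365 = $6675.52
Solving gives d = 99, so the new rate took effect on April 10, 2031.

99 days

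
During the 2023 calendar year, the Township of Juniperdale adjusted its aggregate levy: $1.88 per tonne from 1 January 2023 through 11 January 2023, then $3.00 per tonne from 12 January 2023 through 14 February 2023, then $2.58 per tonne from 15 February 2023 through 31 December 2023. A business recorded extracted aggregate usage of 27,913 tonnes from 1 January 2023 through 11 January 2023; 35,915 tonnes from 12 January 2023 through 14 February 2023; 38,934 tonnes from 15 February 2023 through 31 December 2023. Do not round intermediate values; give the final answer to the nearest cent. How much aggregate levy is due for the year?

$260,671.16

1 January – 11 January 2023: 27,913 tonnes at $1.88/tonne → $52,476.44
12 January – 14 February 2023: 35,915 tonnes at $3.00/tonne → $107,745.00
15 February – 31 December 2023: 38,934 tonnes at $2.58/tonne → $100,449.72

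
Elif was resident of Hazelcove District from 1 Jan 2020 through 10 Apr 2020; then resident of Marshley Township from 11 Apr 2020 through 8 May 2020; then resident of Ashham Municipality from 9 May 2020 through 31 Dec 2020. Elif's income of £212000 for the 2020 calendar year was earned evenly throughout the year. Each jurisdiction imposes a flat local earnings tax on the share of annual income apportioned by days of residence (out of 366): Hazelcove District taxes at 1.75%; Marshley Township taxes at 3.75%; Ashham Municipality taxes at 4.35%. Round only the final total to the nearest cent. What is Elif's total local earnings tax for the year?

Hazelcove District, 1 Jan – 10 Apr 2020: 101 days → £212000 × 1.75% × 101/366 = £1023.7978
Marshley Township, 11 Apr – 8 May 2020: 28 days → £212000 × 3.75% × 28/366 = £608.1967
Ashham Municipality, 9 May – 31 Dec 2020: 237 days → £212000 × 4.35% × 237/366 = £5971.6230
Total = £7603.6175

£7603.62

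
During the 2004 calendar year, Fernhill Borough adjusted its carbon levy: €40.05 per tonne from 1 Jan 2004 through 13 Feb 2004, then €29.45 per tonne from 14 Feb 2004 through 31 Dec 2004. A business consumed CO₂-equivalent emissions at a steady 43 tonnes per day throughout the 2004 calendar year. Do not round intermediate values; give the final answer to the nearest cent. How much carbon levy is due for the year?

1 Jan – 13 Feb 2004: 44 days × 43 tonnes/day = 1,892 tonnes at €40.05/tonne → €75,774.60
14 Feb – 31 Dec 2004: 322 days × 43 tonnes/day = 13,846 tonnes at €29.45/tonne → €407,764.70

€483,539.30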